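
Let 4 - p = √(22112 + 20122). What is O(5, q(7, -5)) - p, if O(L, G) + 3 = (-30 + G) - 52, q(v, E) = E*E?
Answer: -64 + √42234 ≈ 141.51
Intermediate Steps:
q(v, E) = E²
O(L, G) = -85 + G (O(L, G) = -3 + ((-30 + G) - 52) = -3 + (-82 + G) = -85 + G)
p = 4 - √42234 (p = 4 - √(22112 + 20122) = 4 - √42234 ≈ -201.51)
O(5, q(7, -5)) - p = (-85 + (-5)²) - (4 - √42234) = (-85 + 25) + (-4 + √42234) = -60 + (-4 + √42234) = -64 + √42234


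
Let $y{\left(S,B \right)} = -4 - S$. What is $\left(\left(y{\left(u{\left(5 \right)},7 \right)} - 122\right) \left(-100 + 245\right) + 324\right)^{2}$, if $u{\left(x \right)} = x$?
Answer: $348606241$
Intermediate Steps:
$\left(\left(y{\left(u{\left(5 \right)},7 \right)} - 122\right) \left(-100 + 245\right) + 324\right)^{2} = \left(\left(\left(-4 - 5\right) - 122\right) \left(-100 + 245\right) + 324\right)^{2} = \left(\left(\left(-4 - 5\right) - 122\right) 145 + 324\right)^{2} = \left(\left(-9 - 122\right) 145 + 324\right)^{2} = \left(\left(-131\right) 145 + 324\right)^{2} = \left(-18995 + 324\right)^{2} = \left(-18671\right)^{2} = 348606241$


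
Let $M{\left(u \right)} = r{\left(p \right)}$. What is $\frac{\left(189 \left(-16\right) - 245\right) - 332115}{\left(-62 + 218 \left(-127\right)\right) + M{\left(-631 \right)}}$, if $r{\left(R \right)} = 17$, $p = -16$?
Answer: $\frac{335384}{27731} \approx 12.094$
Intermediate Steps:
$M{\left(u \right)} = 17$
$\frac{\left(189 \left(-16\right) - 245\right) - 332115}{\left(-62 + 218 \left(-127\right)\right) + M{\left(-631 \right)}} = \frac{\left(189 \left(-16\right) - 245\right) - 332115}{\left(-62 + 218 \left(-127\right)\right) + 17} = \frac{\left(-3024 - 245\right) - 332115}{\left(-62 - 27686\right) + 17} = \frac{-3269 - 332115}{-27748 + 17} = - \frac{335384}{-27731} = \left(-335384\right) \left(- \frac{1}{27731}\right) = \frac{335384}{27731}$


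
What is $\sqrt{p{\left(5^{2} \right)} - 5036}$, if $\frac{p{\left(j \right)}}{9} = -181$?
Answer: $i \sqrt{6665} \approx 81.639 i$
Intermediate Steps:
$p{\left(j \right)} = -1629$ ($p{\left(j \right)} = 9 \left(-181\right) = -1629$)
$\sqrt{p{\left(5^{2} \right)} - 5036} = \sqrt{-1629 - 5036} = \sqrt{-6665} = i \sqrt{6665}$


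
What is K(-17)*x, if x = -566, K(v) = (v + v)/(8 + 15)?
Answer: 19244/23 ≈ 836.70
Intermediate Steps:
K(v) = 2*v/23 (K(v) = (2*v)/23 = (2*v)*(1/23) = 2*v/23)
K(-17)*x = ((2/23)*(-17))*(-566) = -34/23*(-566) = 19244/23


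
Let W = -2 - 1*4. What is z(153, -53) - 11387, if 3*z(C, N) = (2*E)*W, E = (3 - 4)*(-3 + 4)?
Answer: -11383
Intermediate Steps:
W = -6 (W = -2 - 4 = -6)
E = -1 (E = -1*1 = -1)
z(C, N) = 4 (z(C, N) = ((2*(-1))*(-6))/3 = (-2*(-6))/3 = (⅓)*12 = 4)
z(153, -53) - 11387 = 4 - 11387 = -11383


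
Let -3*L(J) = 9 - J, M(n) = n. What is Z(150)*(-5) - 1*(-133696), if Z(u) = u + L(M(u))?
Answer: 132711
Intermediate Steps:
L(J) = -3 + J/3 (L(J) = -(9 - J)/3 = -3 + J/3)
Z(u) = -3 + 4*u/3 (Z(u) = u + (-3 + u/3) = -3 + 4*u/3)
Z(150)*(-5) - 1*(-133696) = (-3 + (4/3)*150)*(-5) - 1*(-133696) = (-3 + 200)*(-5) + 133696 = 197*(-5) + 133696 = -985 + 133696 = 132711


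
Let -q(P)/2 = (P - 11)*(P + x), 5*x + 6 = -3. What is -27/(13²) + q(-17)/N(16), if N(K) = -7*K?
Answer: 7808/845 ≈ 9.2402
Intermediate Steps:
x = -9/5 (x = -6/5 + (⅕)*(-3) = -6/5 - ⅗ = -9/5 ≈ -1.8000)
q(P) = -2*(-11 + P)*(-9/5 + P) (q(P) = -2*(P - 11)*(P - 9/5) = -2*(-11 + P)*(-9/5 + P))
-27/(13²) + q(-17)/N(16) = -27/(13²) + (-198/5 - 2*(-17)² + (128/5)*(-17))/((-7*16)) = -27/169 + (-198/5 - 2*289 - 2176/5)/(-112) = -27*1/169 + (-198/5 - 578 - 2176/5)*(-1/112) = -27/169 - 5264/5*(-1/112) = -27/169 + 47/5 = 7808/845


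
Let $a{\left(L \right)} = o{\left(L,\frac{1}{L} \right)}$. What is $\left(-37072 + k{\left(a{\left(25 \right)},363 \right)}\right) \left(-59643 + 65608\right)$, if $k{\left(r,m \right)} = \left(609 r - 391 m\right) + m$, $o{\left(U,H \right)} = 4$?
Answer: $-1051068790$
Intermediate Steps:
$a{\left(L \right)} = 4$
$k{\left(r,m \right)} = - 390 m + 609 r$ ($k{\left(r,m \right)} = \left(- 391 m + 609 r\right) + m = - 390 m + 609 r$)
$\left(-37072 + k{\left(a{\left(25 \right)},363 \right)}\right) \left(-59643 + 65608\right) = \left(-37072 + \left(\left(-390\right) 363 + 609 \cdot 4\right)\right) \left(-59643 + 65608\right) = \left(-37072 + \left(-141570 + 2436\right)\right) 5965 = \left(-37072 - 139134\right) 5965 = \left(-176206\right) 5965 = -1051068790$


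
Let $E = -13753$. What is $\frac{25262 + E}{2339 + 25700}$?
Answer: $\frac{11509}{28039} \approx 0.41046$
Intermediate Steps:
$\frac{25262 + E}{2339 + 25700} = \frac{25262 - 13753}{2339 + 25700} = \frac{11509}{28039}$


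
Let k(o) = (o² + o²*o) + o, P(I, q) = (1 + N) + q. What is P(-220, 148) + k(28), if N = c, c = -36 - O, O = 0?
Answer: 22877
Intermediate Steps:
c = -36 (c = -36 - 1*0 = -36 + 0 = -36)
N = -36
P(I, q) = -35 + q (P(I, q) = (1 - 36) + q = -35 + q)
k(o) = o + o² + o³ (k(o) = (o² + o³) + o = o + o² + o³)
P(-220, 148) + k(28) = (-35 + 148) + 28*(1 + 28 + 28²) = 113 + 28*(1 + 28 + 784) = 113 + 28*813 = 113 + 22764 = 22877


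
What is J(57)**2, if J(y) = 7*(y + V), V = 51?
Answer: 571536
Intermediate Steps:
J(y) = 357 + 7*y (J(y) = 7*(y + 51) = 7*(51 + y) = 357 + 7*y)
J(57)**2 = (357 + 7*57)**2 = (357 + 399)**2 = 756**2 = 571536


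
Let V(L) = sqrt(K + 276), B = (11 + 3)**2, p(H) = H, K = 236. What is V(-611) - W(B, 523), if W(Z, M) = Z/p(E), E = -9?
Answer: 196/9 + 16*sqrt(2) ≈ 44.405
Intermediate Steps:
B = 196 (B = 14**2 = 196)
W(Z, M) = -Z/9 (W(Z, M) = Z/(-9) = Z*(-1/9) = -Z/9)
V(L) = 16*sqrt(2) (V(L) = sqrt(236 + 276) = sqrt(512) = 16*sqrt(2))
V(-611) - W(B, 523) = 16*sqrt(2) - (-1)*196/9 = 16*sqrt(2) - 1*(-196/9) = 16*sqrt(2) + 196/9 = 196/9 + 16*sqrt(2)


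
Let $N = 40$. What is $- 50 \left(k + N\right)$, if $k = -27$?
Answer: $-650$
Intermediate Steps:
$- 50 \left(k + N\right) = - 50 \left(-27 + 40\right) = \left(-50\right) 13 = -650$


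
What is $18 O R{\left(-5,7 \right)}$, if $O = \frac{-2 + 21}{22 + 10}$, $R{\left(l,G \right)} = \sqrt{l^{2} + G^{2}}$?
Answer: $\frac{171 \sqrt{74}}{16} \approx 91.937$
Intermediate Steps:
$R{\left(l,G \right)} = \sqrt{G^{2} + l^{2}}$
$O = \frac{19}{32} \approx 0.59375$
$18 O R{\left(-5,7 \right)} = 18 \cdot \frac{19}{32} \sqrt{7^{2} + \left(-5\right)^{2}} = \frac{171 \sqrt{49 + 25}}{16} = \frac{171 \sqrt{74}}{16}$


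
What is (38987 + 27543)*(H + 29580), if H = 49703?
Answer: 5274697990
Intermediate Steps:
(38987 + 27543)*(H + 29580) = (38987 + 27543)*(49703 + 29580) = 66530*79283 = 5274697990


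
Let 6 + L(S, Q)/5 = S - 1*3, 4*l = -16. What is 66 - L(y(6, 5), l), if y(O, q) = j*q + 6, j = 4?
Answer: -19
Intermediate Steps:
l = -4 (l = (1/4)*(-16) = -4)
y(O, q) = 6 + 4*q (y(O, q) = 4*q + 6 = 6 + 4*q)
L(S, Q) = -45 + 5*S (L(S, Q) = -30 + 5*(S - 1*3) = -30 + 5*(S - 3) = -30 + 5*(-3 + S) = -30 + (-15 + 5*S) = -45 + 5*S)
66 - L(y(6, 5), l) = 66 - (-45 + 5*(6 + 4*5)) = 66 - (-45 + 5*(6 + 20)) = 66 - (-45 + 5*26) = 66 - (-45 + 130) = 66 - 1*85 = 66 - 85 = -19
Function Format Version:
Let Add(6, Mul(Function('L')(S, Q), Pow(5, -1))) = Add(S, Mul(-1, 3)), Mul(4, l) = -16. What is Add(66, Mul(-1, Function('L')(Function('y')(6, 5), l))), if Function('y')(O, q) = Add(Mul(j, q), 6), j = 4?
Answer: -19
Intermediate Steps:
l = -4 (l = Mul(Rational(1, 4), -16) = -4)
Function('y')(O, q) = Add(6, Mul(4, q)) (Function('y')(O, q) = Add(Mul(4, q), 6) = Add(6, Mul(4, q)))
Function('L')(S, Q) = Add(-45, Mul(5, S)) (Function('L')(S, Q) = Add(-30, Mul(5, Add(S, Mul(-1, 3)))) = Add(-30, Mul(5, Add(S, -3))) = Add(-30, Mul(5, Add(-3, S))) = Add(-30, Add(-15, Mul(5, S))) = Add(-45, Mul(5, S)))
Add(66, Mul(-1, Function('L')(Function('y')(6, 5), l))) = Add(66, Mul(-1, Add(-45, Mul(5, Add(6, Mul(4, 5)))))) = Add(66, Mul(-1, Add(-45, Mul(5, Add(6, 20))))) = Add(66, Mul(-1, Add(-45, Mul(5, 26)))) = Add(66, Mul(-1, Add(-45, 130))) = Add(66, Mul(-1, 85)) = Add(66, -85) = -19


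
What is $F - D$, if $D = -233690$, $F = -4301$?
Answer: $229389$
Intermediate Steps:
$F - D = -4301 - -233690 = -4301 + 233690 = 229389$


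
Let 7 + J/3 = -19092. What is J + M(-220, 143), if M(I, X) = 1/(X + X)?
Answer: -16386941/286 ≈ -57297.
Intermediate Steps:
J = -57297 (J = -21 + 3*(-19092) = -21 - 57276 = -57297)
M(I, X) = 1/(2*X)
J + M(-220, 143) = -57297 + (½)/143 = -57297 + (½)*(1/143) = -57297 + 1/286 = -16386941/286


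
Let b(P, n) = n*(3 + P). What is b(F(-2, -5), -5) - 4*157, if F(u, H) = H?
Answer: -618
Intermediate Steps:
b(F(-2, -5), -5) - 4*157 = -5*(3 - 5) - 4*157 = -5*(-2) - 628 = 10 - 628 = -618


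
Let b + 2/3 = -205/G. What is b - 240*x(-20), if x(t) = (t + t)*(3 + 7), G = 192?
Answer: 6143889/64 ≈ 95998.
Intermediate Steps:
x(t) = 20*t (x(t) = (2*t)*10 = 20*t)
b = -111/64 (b = -⅔ - 205/192 = -111/64 ≈ -1.7344)
b - 240*x(-20) = -111/64 - 4800*(-20) = -111/64 - 240*(-400) = -111/64 + 96000 = 6143889/64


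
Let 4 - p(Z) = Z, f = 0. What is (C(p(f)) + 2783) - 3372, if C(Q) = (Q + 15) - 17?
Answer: -587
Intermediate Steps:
p(Z) = 4 - Z
C(Q) = -2 + Q (C(Q) = (15 + Q) - 17 = -2 + Q)
(C(p(f)) + 2783) - 3372 = ((-2 + (4 - 1*0)) + 2783) - 3372 = ((-2 + (4 + 0)) + 2783) - 3372 = ((-2 + 4) + 2783) - 3372 = (2 + 2783) - 3372 = 2785 - 3372 = -587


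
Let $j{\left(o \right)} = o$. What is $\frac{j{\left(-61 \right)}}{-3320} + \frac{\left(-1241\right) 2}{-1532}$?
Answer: $\frac{2083423}{1271560} \approx 1.6385$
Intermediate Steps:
$\frac{j{\left(-61 \right)}}{-3320} + \frac{\left(-1241\right) 2}{-1532} = - \frac{61}{-3320} + \frac{\left(-1241\right) 2}{-1532} = \left(-61\right) \left(- \frac{1}{3320}\right) - - \frac{1241}{766} = \frac{61}{3320} + \frac{1241}{766} = \frac{2083423}{1271560}$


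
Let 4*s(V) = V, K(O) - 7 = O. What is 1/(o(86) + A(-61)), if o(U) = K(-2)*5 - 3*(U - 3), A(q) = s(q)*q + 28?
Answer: 4/2937 ≈ 0.0013619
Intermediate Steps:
K(O) = 7 + O
s(V) = V/4
A(q) = 28 + q²/4 (A(q) = (q/4)*q + 28 = q²/4 + 28 = 28 + q²/4)
o(U) = 34 - 3*U (o(U) = (7 - 2)*5 - 3*(U - 3) = 5*5 - 3*(-3 + U) = 25 + (9 - 3*U) = 34 - 3*U)
1/(o(86) + A(-61)) = 1/((34 - 3*86) + (28 + (¼)*(-61)²)) = 1/((34 - 258) + (28 + (¼)*3721)) = 1/(-224 + (28 + 3721/4)) = 1/(-224 + 3833/4) = 1/(2937/4) = 4/2937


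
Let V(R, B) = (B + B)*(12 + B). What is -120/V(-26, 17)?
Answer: -60/493 ≈ -0.12170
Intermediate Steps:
V(R, B) = 2*B*(12 + B) (V(R, B) = (2*B)*(12 + B) = 2*B*(12 + B))
-120/V(-26, 17) = -120*1/(34*(12 + 17)) = -120/(2*17*29) = -120/986 = -120*1/986 = -60/493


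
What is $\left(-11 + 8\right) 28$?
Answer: $-84$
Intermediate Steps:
$\left(-11 + 8\right) 28 = \left(-3\right) 28 = -84$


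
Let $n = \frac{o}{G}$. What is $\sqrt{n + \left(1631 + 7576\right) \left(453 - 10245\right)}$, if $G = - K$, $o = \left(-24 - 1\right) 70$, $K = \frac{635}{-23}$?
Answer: $\frac{i \sqrt{1454110114126}}{127} \approx 9495.0 i$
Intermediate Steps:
$K = - \frac{635}{23}$ ($K = 635 \left(- \frac{1}{23}\right) = - \frac{635}{23} \approx -27.609$)
$o = -1750$ ($o = \left(-25\right) 70 = -1750$)
$G = \frac{635}{23}$ ($G = \left(-1\right) \left(- \frac{635}{23}\right) = \frac{635}{23} \approx 27.609$)
$n = - \frac{8050}{127}$ ($n = - \frac{1750}{\frac{635}{23}} = \left(-1750\right) \frac{23}{635} = - \frac{8050}{127} \approx -63.386$)
$\sqrt{n + \left(1631 + 7576\right) \left(453 - 10245\right)} = \sqrt{- \frac{8050}{127} + \left(1631 + 7576\right) \left(453 - 10245\right)} = \sqrt{- \frac{8050}{127} + 9207 \left(-9792\right)} = \sqrt{- \frac{8050}{127} - 90154944} = \sqrt{- \frac{11449685938}{127}} = \frac{i \sqrt{1454110114126}}{127}$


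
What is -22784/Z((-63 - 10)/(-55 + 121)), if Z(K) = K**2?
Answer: -99247104/5329 ≈ -18624.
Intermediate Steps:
-22784/Z((-63 - 10)/(-55 + 121)) = -22784*(-55 + 121)**2/(-63 - 10)**2 = -22784/((-73/66)**2) = -22784/5329/4356 = -22784*4356/5329 = -99247104/5329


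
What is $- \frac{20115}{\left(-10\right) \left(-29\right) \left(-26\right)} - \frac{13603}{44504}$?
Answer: $\frac{39631567}{16778008} \approx 2.3621$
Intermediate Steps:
$- \frac{20115}{\left(-10\right) \left(-29\right) \left(-26\right)} - \frac{13603}{44504} = - \frac{20115}{290 \left(-26\right)} - \frac{13603}{44504} = - \frac{20115}{-7540} - \frac{13603}{44504} = \left(-20115\right) \left(- \frac{1}{7540}\right) - \frac{13603}{44504} = \frac{4023}{1508} - \frac{13603}{44504} = \frac{39631567}{16778008}$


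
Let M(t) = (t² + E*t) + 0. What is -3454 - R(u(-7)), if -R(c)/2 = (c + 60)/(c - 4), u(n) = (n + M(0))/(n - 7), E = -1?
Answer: -24420/7 ≈ -3488.6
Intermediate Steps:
M(t) = t² - t (M(t) = (t² - t) + 0 = t² - t)
u(n) = n/(-7 + n) (u(n) = (n + 0*(-1 + 0))/(n - 7) = (n + 0*(-1))/(-7 + n) = (n + 0)/(-7 + n) = n/(-7 + n))
R(c) = -2*(60 + c)/(-4 + c) (R(c) = -2*(c + 60)/(c - 4) = -2*(60 + c)/(-4 + c))
-3454 - R(u(-7)) = -3454 - 2*(-60 - (-7)/(-7 - 7))/(-4 - 7/(-7 - 7)) = -3454 - 2*(-60 - (-7)/(-14))/(-4 - 7/(-14)) = -3454 - 2*(-60 - (-7)*(-1)/14)/(-4 - 7*(-1/14)) = -3454 - 2*(-60 - 1*½)/(-4 + ½) = -3454 - 2*(-60 - ½)/(-7/2) = -3454 - 2*(-2)*(-121)/(7*2) = -3454 - 1*242/7 = -3454 - 242/7 = -24420/7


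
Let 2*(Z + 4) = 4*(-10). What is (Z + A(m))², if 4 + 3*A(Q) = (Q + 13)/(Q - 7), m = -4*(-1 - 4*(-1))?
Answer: 2088025/3249 ≈ 642.67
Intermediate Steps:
Z = -24 (Z = -4 + (4*(-10))/2 = -4 + (½)*(-40) = -4 - 20 = -24)
m = -12 (m = -4*(-1 + 4) = -4*3 = -12)
A(Q) = -4/3 + (13 + Q)/(3*(-7 + Q)) (A(Q) = -4/3 + ((Q + 13)/(Q - 7))/3 = -4/3 + ((13 + Q)/(-7 + Q))/3 = -4/3 + (13 + Q)/(3*(-7 + Q)))
(Z + A(m))² = (-24 + (41/3 - 1*(-12))/(-7 - 12))² = (-24 + (41/3 + 12)/(-19))² = (-24 - 1/19*77/3)² = (-24 - 77/57)² = (-1445/57)² = 2088025/3249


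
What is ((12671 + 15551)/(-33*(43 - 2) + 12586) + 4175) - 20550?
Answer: -183912153/11233 ≈ -16372.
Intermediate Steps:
((12671 + 15551)/(-33*(43 - 2) + 12586) + 4175) - 20550 = (28222/(-33*41 + 12586) + 4175) - 20550 = (28222/(-1353 + 12586) + 4175) - 20550 = (28222/11233 + 4175) - 20550 = 46925997/11233 - 20550 = -183912153/11233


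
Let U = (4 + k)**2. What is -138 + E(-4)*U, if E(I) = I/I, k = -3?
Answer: -137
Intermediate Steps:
U = 1 (U = (4 - 3)**2 = 1**2 = 1)
E(I) = 1
-138 + E(-4)*U = -138 + 1*1 = -138 + 1 = -137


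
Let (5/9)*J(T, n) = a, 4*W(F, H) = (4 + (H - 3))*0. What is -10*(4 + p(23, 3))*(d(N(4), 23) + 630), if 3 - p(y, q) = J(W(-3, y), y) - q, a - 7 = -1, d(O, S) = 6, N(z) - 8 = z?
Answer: 5088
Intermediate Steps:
N(z) = 8 + z
W(F, H) = 0 (W(F, H) = ((4 + (H - 3))*0)/4 = ((4 + (-3 + H))*0)/4 = ((1 + H)*0)/4 = (1/4)*0 = 0)
a = 6 (a = 7 - 1 = 6)
J(T, n) = 54/5 (J(T, n) = (9/5)*6 = 54/5)
p(y, q) = -39/5 + q (p(y, q) = 3 - (54/5 - q) = 3 + (-54/5 + q) = -39/5 + q)
-10*(4 + p(23, 3))*(d(N(4), 23) + 630) = -10*(4 + (-39/5 + 3))*(6 + 630) = -10*(4 - 24/5)*636 = -(-8)*636 = -10*(-2544/5) = 5088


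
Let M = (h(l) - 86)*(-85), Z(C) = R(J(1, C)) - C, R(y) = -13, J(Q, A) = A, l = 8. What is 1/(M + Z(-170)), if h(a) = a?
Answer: 1/6787 ≈ 0.00014734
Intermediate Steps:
Z(C) = -13 - C
M = 6630 (M = (8 - 86)*(-85) = -78*(-85) = 6630)
1/(M + Z(-170)) = 1/(6630 + (-13 - 1*(-170))) = 1/(6630 + (-13 + 170)) = 1/(6630 + 157) = 1/6787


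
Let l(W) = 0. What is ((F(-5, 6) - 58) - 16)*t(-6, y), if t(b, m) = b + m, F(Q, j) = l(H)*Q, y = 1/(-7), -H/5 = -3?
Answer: 3182/7 ≈ 454.57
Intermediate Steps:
H = 15 (H = -5*(-3) = 15)
y = -1/7 ≈ -0.14286
F(Q, j) = 0 (F(Q, j) = 0*Q = 0)
((F(-5, 6) - 58) - 16)*t(-6, y) = ((0 - 58) - 16)*(-6 - 1/7) = (-58 - 16)*(-43/7) = -74*(-43/7) = 3182/7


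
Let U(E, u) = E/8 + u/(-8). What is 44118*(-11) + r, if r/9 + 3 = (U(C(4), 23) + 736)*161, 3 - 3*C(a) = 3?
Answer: 4615785/8 ≈ 5.7697e+5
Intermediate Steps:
C(a) = 0 (C(a) = 1 - ⅓*3 = 1 - 1 = 0)
U(E, u) = -u/8 + E/8 (U(E, u) = E*(⅛) + u*(-⅛) = E/8 - u/8 = -u/8 + E/8)
r = 8498169/8 (r = -27 + 9*(((-⅛*23 + (⅛)*0) + 736)*161) = -27 + 9*(((-23/8 + 0) + 736)*161) = -27 + 9*((-23/8 + 736)*161) = -27 + 9*((5865/8)*161) = -27 + 9*(944265/8) = -27 + 8498385/8 = 8498169/8 ≈ 1.0623e+6)
44118*(-11) + r = 44118*(-11) + 8498169/8 = -485298 + 8498169/8 = 4615785/8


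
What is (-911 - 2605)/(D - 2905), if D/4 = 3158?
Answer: -3516/9727 ≈ -0.36147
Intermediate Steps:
D = 12632 (D = 4*3158 = 12632)
(-911 - 2605)/(D - 2905) = (-911 - 2605)/(12632 - 2905) = -3516/9727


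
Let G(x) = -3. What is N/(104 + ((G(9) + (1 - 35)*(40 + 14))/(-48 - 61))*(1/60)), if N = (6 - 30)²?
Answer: 1255680/227333 ≈ 5.5235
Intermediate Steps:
N = 576 (N = (-24)² = 576)
N/(104 + ((G(9) + (1 - 35)*(40 + 14))/(-48 - 61))*(1/60)) = 576/(104 + ((-3 + (1 - 35)*(40 + 14))/(-48 - 61))*(1/60)) = 576/(104 + ((-3 - 34*54)/(-109))*(1*(1/60))) = 576/(104 + ((-3 - 1836)*(-1/109))*(1/60)) = 576/(104 - 1839*(-1/109)*(1/60)) = 576/(104 + (1839/109)*(1/60)) = 576/(104 + 613/2180) = 576/(227333/2180) = 576*(2180/227333) = 1255680/227333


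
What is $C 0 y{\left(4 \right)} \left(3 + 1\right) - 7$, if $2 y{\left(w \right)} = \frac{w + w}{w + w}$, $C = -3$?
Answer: $-7$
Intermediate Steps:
$y{\left(w \right)} = \frac{1}{2}$ ($y{\left(w \right)} = \frac{\left(w + w\right) \frac{1}{w + w}}{2} = \frac{2 w \frac{1}{2 w}}{2} = \frac{1}{2} \cdot 1 = \frac{1}{2}$)
$C 0 y{\left(4 \right)} \left(3 + 1\right) - 7 = \left(-3\right) 0 \frac{3 + 1}{2} - 7 = 0 \cdot \frac{1}{2} \cdot 4 - 7 = 0 \cdot 2 - 7 = 0 - 7 = -7$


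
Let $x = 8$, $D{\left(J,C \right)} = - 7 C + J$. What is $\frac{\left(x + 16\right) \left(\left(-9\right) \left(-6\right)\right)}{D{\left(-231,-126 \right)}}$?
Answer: $\frac{432}{217} \approx 1.9908$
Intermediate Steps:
$D{\left(J,C \right)} = J - 7 C$
$\frac{\left(x + 16\right) \left(\left(-9\right) \left(-6\right)\right)}{D{\left(-231,-126 \right)}} = \frac{\left(8 + 16\right) \left(\left(-9\right) \left(-6\right)\right)}{-231 - -882} = \frac{24 \cdot 54}{-231 + 882} = \frac{1296}{651} = 1296 \cdot \frac{1}{651} = \frac{432}{217}$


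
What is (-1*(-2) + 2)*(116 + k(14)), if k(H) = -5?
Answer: 444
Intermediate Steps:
(-1*(-2) + 2)*(116 + k(14)) = (-1*(-2) + 2)*(116 - 5) = (2 + 2)*111 = 4*111 = 444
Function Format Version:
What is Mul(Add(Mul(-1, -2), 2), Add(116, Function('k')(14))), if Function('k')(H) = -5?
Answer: 444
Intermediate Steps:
Mul(Add(Mul(-1, -2), 2), Add(116, Function('k')(14))) = Mul(Add(Mul(-1, -2), 2), Add(116, -5)) = Mul(Add(2, 2), 111) = Mul(4, 111) = 444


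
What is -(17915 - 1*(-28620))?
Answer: -46535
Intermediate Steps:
-(17915 - 1*(-28620)) = -(17915 + 28620) = -1*46535 = -46535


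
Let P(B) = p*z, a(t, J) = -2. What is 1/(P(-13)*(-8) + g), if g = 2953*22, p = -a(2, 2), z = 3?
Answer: 1/64918 ≈ 1.5404e-5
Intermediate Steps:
p = 2 (p = -1*(-2) = 2)
P(B) = 6 (P(B) = 2*3 = 6)
g = 64966
1/(P(-13)*(-8) + g) = 1/(6*(-8) + 64966) = 1/(-48 + 64966) = 1/64918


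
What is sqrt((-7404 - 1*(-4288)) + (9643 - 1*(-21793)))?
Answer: 4*sqrt(1770) ≈ 168.29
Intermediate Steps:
sqrt((-7404 - 1*(-4288)) + (9643 - 1*(-21793))) = sqrt((-7404 + 4288) + (9643 + 21793)) = sqrt(-3116 + 31436) = sqrt(28320) = 4*sqrt(1770)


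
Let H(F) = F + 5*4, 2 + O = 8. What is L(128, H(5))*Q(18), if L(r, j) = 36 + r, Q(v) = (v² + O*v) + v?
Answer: 73800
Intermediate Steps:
O = 6 (O = -2 + 8 = 6)
H(F) = 20 + F (H(F) = F + 20 = 20 + F)
Q(v) = v² + 7*v (Q(v) = (v² + 6*v) + v = v² + 7*v)
L(128, H(5))*Q(18) = (36 + 128)*(18*(7 + 18)) = 164*(18*25) = 164*450 = 73800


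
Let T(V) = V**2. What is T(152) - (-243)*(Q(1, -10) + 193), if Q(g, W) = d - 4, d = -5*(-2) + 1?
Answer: 71704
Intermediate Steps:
d = 11 (d = 10 + 1 = 11)
Q(g, W) = 7 (Q(g, W) = 11 - 4 = 7)
T(152) - (-243)*(Q(1, -10) + 193) = 152**2 - (-243)*(7 + 193) = 23104 - (-243)*200 = 23104 - 1*(-48600) = 23104 + 48600 = 71704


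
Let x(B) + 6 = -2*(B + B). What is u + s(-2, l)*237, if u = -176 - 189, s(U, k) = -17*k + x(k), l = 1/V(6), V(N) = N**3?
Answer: -43441/24 ≈ -1810.0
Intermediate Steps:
l = 1/216 (l = 1/(6**3) = 1/216 ≈ 0.0046296)
x(B) = -6 - 4*B (x(B) = -6 - 2*(B + B) = -6 - 4*B)
s(U, k) = -6 - 21*k (s(U, k) = -17*k + (-6 - 4*k) = -6 - 21*k)
u = -365
u + s(-2, l)*237 = -365 + (-6 - 21*1/216)*237 = -365 + (-6 - 7/72)*237 = -365 - 439/72*237 = -365 - 34681/24 = -43441/24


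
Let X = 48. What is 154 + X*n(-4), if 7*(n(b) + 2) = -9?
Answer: -26/7 ≈ -3.7143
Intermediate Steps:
n(b) = -23/7 (n(b) = -2 + (⅐)*(-9) = -2 - 9/7 = -23/7)
154 + X*n(-4) = 154 + 48*(-23/7) = 154 - 1104/7 = -26/7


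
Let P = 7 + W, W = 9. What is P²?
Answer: 256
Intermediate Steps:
P = 16 (P = 7 + 9 = 16)
P² = 16² = 256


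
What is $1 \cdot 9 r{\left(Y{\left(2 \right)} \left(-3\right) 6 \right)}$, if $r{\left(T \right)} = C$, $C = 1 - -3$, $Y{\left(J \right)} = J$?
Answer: $36$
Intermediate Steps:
$C = 4$ ($C = 1 + 3 = 4$)
$r{\left(T \right)} = 4$
$1 \cdot 9 r{\left(Y{\left(2 \right)} \left(-3\right) 6 \right)} = 1 \cdot 9 \cdot 4 = 9 \cdot 4 = 36$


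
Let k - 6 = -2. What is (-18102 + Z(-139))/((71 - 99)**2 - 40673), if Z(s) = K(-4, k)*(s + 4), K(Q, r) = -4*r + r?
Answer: 16482/39889 ≈ 0.41320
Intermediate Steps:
k = 4 (k = 6 - 2 = 4)
K(Q, r) = -3*r
Z(s) = -48 - 12*s (Z(s) = (-3*4)*(s + 4) = -12*(4 + s) = -48 - 12*s)
(-18102 + Z(-139))/((71 - 99)**2 - 40673) = (-18102 + (-48 - 12*(-139)))/((71 - 99)**2 - 40673) = (-18102 + (-48 + 1668))/((-28)**2 - 40673) = (-18102 + 1620)/(784 - 40673) = -16482/(-39889) = -16482*(-1/39889) = 16482/39889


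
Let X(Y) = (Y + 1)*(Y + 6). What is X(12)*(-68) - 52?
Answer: -15964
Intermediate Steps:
X(Y) = (1 + Y)*(6 + Y)
X(12)*(-68) - 52 = (6 + 12² + 7*12)*(-68) - 52 = (6 + 144 + 84)*(-68) - 52 = 234*(-68) - 52 = -15912 - 52 = -15964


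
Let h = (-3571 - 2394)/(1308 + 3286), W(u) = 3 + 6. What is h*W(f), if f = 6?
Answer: -53685/4594 ≈ -11.686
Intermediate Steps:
W(u) = 9
h = -5965/4594 ≈ -1.2984
h*W(f) = -5965/4594*9 = -53685/4594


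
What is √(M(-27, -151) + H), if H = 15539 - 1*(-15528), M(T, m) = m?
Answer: 2*√7729 ≈ 175.83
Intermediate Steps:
H = 31067 (H = 15539 + 15528 = 31067)
√(M(-27, -151) + H) = √(-151 + 31067) = √30916 = 2*√7729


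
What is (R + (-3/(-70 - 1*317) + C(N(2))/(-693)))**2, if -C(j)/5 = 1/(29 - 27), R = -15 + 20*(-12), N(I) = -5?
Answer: 230943125356969/3551921604 ≈ 65019.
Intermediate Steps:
R = -255 (R = -15 - 240 = -255)
C(j) = -5/2 (C(j) = -5/(29 - 27) = -5/2)
(R + (-3/(-70 - 1*317) + C(N(2))/(-693)))**2 = (-255 + (-3/(-70 - 1*317) - 5/2/(-693)))**2 = (-255 + (-3/(-70 - 317) - 5/2*(-1/693)))**2 = (-255 + (-3/(-387) + 5/1386))**2 = (-255 + (-3*(-1/387) + 5/1386))**2 = (-255 + (1/129 + 5/1386))**2 = (-255 + 677/59598)**2 = (-15196813/59598)**2 = 230943125356969/3551921604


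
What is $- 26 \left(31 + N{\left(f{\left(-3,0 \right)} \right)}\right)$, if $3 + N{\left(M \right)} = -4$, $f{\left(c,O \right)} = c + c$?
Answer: $-624$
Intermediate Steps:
$f{\left(c,O \right)} = 2 c$
$N{\left(M \right)} = -7$ ($N{\left(M \right)} = -3 - 4 = -7$)
$- 26 \left(31 + N{\left(f{\left(-3,0 \right)} \right)}\right) = - 26 \left(31 - 7\right) = \left(-26\right) 24 = -624$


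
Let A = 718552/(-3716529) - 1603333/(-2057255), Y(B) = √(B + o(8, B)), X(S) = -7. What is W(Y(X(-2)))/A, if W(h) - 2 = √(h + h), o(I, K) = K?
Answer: 15291695735790/4480588896397 + 7645847867895*2^(¾)*7^(¼)*√I/4480588896397 ≈ 6.7137 + 3.3008*I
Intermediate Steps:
Y(B) = √2*√B (Y(B) = √(B + B) = √(2*B) = √2*√B)
A = 4480588896397/7645847867895 (A = 718552*(-1/3716529) - 1603333*(-1/2057255) = -718552/3716529 + 1603333/2057255 = 4480588896397/7645847867895 ≈ 0.58602)
W(h) = 2 + √2*√h (W(h) = 2 + √(h + h) = 2 + √(2*h) = 2 + √2*√h)
W(Y(X(-2)))/A = (2 + √2*√(√2*√(-7)))/(4480588896397/7645847867895) = (2 + √2*√(√2*(I*√7)))*(7645847867895/4480588896397) = (2 + √2*√(I*√14))*(7645847867895/4480588896397) = (2 + √2*(14^(¼)*√I))*(7645847867895/4480588896397) = (2 + 2^(¾)*7^(¼)*√I)*(7645847867895/4480588896397) = 15291695735790/4480588896397 + 7645847867895*2^(¾)*7^(¼)*√I/4480588896397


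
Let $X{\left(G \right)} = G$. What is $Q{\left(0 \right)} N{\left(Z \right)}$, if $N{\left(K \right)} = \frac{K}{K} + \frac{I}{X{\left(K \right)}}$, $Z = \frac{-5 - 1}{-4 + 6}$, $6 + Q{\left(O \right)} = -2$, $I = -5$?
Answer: $- \frac{64}{3} \approx -21.333$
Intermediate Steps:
$Q{\left(O \right)} = -8$ ($Q{\left(O \right)} = -6 - 2 = -8$)
$Z = -3$ ($Z = - \frac{6}{2} = \left(-6\right) \frac{1}{2} = -3$)
$N{\left(K \right)} = 1 - \frac{5}{K}$ ($N{\left(K \right)} = \frac{K}{K} - \frac{5}{K} = 1 - \frac{5}{K}$)
$Q{\left(0 \right)} N{\left(Z \right)} = - 8 \frac{-5 - 3}{-3} = - 8 \left(\left(- \frac{1}{3}\right) \left(-8\right)\right) = \left(-8\right) \frac{8}{3} = - \frac{64}{3}$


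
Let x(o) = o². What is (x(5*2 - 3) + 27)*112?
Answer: 8512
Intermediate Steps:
(x(5*2 - 3) + 27)*112 = ((5*2 - 3)² + 27)*112 = ((10 - 3)² + 27)*112 = (7² + 27)*112 = (49 + 27)*112 = 76*112 = 8512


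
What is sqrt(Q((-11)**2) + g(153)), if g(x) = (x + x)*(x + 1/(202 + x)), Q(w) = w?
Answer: sqrt(5915596105)/355 ≈ 216.66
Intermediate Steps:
g(x) = 2*x*(x + 1/(202 + x)) (g(x) = (2*x)*(x + 1/(202 + x)) = 2*x*(x + 1/(202 + x)))
sqrt(Q((-11)**2) + g(153)) = sqrt((-11)**2 + 2*153*(1 + 153**2 + 202*153)/(202 + 153)) = sqrt(121 + 2*153*(1 + 23409 + 30906)/355) = sqrt(121 + 2*153*(1/355)*54316) = sqrt(121 + 16620696/355) = sqrt(16663651/355) = sqrt(5915596105)/355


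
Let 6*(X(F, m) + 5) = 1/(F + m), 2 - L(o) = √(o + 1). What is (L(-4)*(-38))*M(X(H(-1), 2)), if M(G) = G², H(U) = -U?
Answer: -150499/81 + 150499*I*√3/162 ≈ -1858.0 + 1609.1*I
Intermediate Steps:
L(o) = 2 - √(1 + o) (L(o) = 2 - √(o + 1) = 2 - √(1 + o))
X(F, m) = -5 + 1/(6*(F + m))
(L(-4)*(-38))*M(X(H(-1), 2)) = ((2 - √(1 - 4))*(-38))*((⅙ - (-5)*(-1) - 5*2)/(-1*(-1) + 2))² = ((2 - √(-3))*(-38))*((⅙ - 5*1 - 10)/(1 + 2))² = ((2 - I*√3)*(-38))*((⅙ - 5 - 10)/3)² = ((2 - I*√3)*(-38))*((⅓)*(-89/6))² = (-76 + 38*I*√3)*(-89/18)² = (-76 + 38*I*√3)*(7921/324) = -150499/81 + 150499*I*√3/162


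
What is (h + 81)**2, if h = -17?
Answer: 4096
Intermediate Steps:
(h + 81)**2 = (-17 + 81)**2 = 64**2 = 4096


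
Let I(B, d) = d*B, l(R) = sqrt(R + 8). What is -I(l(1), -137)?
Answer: 411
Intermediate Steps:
l(R) = sqrt(8 + R)
I(B, d) = B*d
-I(l(1), -137) = -sqrt(8 + 1)*(-137) = -sqrt(9)*(-137) = -3*(-137) = -1*(-411) = 411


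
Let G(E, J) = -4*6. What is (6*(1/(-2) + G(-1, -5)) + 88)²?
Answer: 3481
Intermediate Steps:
G(E, J) = -24
(6*(1/(-2) + G(-1, -5)) + 88)² = (6*(1/(-2) - 24) + 88)² = (6*(-½ - 24) + 88)² = (6*(-49/2) + 88)² = (-147 + 88)² = (-59)² = 3481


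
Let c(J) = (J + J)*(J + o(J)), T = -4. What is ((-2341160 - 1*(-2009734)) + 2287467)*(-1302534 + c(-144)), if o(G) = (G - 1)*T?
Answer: -2793426064182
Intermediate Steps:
o(G) = 4 - 4*G (o(G) = (G - 1)*(-4) = (-1 + G)*(-4) = 4 - 4*G)
c(J) = 2*J*(4 - 3*J) (c(J) = (J + J)*(J + (4 - 4*J)) = (2*J)*(4 - 3*J) = 2*J*(4 - 3*J))
((-2341160 - 1*(-2009734)) + 2287467)*(-1302534 + c(-144)) = ((-2341160 - 1*(-2009734)) + 2287467)*(-1302534 + 2*(-144)*(4 - 3*(-144))) = ((-2341160 + 2009734) + 2287467)*(-1302534 + 2*(-144)*(4 + 432)) = (-331426 + 2287467)*(-1302534 + 2*(-144)*436) = 1956041*(-1302534 - 125568) = 1956041*(-1428102) = -2793426064182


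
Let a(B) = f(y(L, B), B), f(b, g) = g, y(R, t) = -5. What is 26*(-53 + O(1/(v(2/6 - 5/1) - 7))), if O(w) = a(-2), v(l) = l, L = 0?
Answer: -1430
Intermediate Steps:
a(B) = B
O(w) = -2
26*(-53 + O(1/(v(2/6 - 5/1) - 7))) = 26*(-53 - 2) = 26*(-55) = -1430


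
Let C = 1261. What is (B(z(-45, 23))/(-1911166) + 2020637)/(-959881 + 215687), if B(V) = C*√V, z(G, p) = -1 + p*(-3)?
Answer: -2020637/744194 + 1261*I*√70/1422278270204 ≈ -2.7152 + 7.4179e-9*I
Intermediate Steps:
z(G, p) = -1 - 3*p
B(V) = 1261*√V
(B(z(-45, 23))/(-1911166) + 2020637)/(-959881 + 215687) = ((1261*√(-1 - 3*23))/(-1911166) + 2020637)/(-959881 + 215687) = ((1261*√(-1 - 69))*(-1/1911166) + 2020637)/(-744194) = ((1261*√(-70))*(-1/1911166) + 2020637)*(-1/744194) = ((1261*(I*√70))*(-1/1911166) + 2020637)*(-1/744194) = ((1261*I*√70)*(-1/1911166) + 2020637)*(-1/744194) = (-1261*I*√70/1911166 + 2020637)*(-1/744194) = (2020637 - 1261*I*√70/1911166)*(-1/744194) = -2020637/744194 + 1261*I*√70/1422278270204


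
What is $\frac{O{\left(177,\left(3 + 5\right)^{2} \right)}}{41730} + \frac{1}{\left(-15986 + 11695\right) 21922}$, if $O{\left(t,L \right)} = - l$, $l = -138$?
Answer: $\frac{2163540991}{654238085410} \approx 0.003307$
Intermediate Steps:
$O{\left(t,L \right)} = 138$ ($O{\left(t,L \right)} = \left(-1\right) \left(-138\right) = 138$)
$\frac{O{\left(177,\left(3 + 5\right)^{2} \right)}}{41730} + \frac{1}{\left(-15986 + 11695\right) 21922} = \frac{138}{41730} + \frac{1}{\left(-15986 + 11695\right) 21922} = 138 \cdot \frac{1}{41730} + \frac{1}{-4291} \cdot \frac{1}{21922} = \frac{23}{6955} - \frac{1}{94067302} = \frac{2163540991}{654238085410}$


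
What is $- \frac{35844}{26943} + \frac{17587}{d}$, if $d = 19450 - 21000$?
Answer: $- \frac{176468247}{13920550} \approx -12.677$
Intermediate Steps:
$d = -1550$ ($d = 19450 - 21000 = -1550$)
$- \frac{35844}{26943} + \frac{17587}{d} = - \frac{35844}{26943} + \frac{17587}{-1550} = \left(-35844\right) \frac{1}{26943} + 17587 \left(- \frac{1}{1550}\right) = - \frac{11948}{8981} - \frac{17587}{1550} = - \frac{176468247}{13920550}$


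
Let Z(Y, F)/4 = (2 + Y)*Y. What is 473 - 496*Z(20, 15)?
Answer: -872487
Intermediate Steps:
Z(Y, F) = 4*Y*(2 + Y) (Z(Y, F) = 4*((2 + Y)*Y) = 4*(Y*(2 + Y)) = 4*Y*(2 + Y))
473 - 496*Z(20, 15) = 473 - 1984*20*(2 + 20) = 473 - 1984*20*22 = 473 - 496*1760 = 473 - 872960 = -872487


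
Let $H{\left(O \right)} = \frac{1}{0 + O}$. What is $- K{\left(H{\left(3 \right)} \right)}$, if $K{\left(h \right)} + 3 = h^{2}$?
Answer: $\frac{26}{9} \approx 2.8889$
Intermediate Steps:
$H{\left(O \right)} = \frac{1}{O}$
$K{\left(h \right)} = -3 + h^{2}$
$- K{\left(H{\left(3 \right)} \right)} = - (-3 + \left(\frac{1}{3}\right)^{2}) = - (-3 + \frac{1}{9}) = \left(-1\right) \left(- \frac{26}{9}\right) = \frac{26}{9}$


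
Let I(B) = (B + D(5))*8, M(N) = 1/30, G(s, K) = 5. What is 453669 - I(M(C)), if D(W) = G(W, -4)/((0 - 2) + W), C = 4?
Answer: 2268277/5 ≈ 4.5366e+5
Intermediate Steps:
M(N) = 1/30
D(W) = 5/(-2 + W) (D(W) = 5/((0 - 2) + W) = 5/(-2 + W))
I(B) = 40/3 + 8*B (I(B) = (B + 5/(-2 + 5))*8 = (B + 5/3)*8 = (5/3 + B)*8 = 40/3 + 8*B)
453669 - I(M(C)) = 453669 - (40/3 + 8*(1/30)) = 453669 - (40/3 + 4/15) = 453669 - 1*68/5 = 453669 - 68/5 = 2268277/5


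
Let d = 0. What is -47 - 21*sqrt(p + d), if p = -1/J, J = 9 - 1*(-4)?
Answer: -47 - 21*I*sqrt(13)/13 ≈ -47.0 - 5.8243*I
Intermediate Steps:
J = 13 (J = 9 + 4 = 13)
p = -1/13 ≈ -0.076923
-47 - 21*sqrt(p + d) = -47 - 21*sqrt(-1/13 + 0) = -47 - 21*I*sqrt(13)/13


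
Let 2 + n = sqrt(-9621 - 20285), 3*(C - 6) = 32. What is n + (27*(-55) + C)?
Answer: -4411/3 + I*sqrt(29906) ≈ -1470.3 + 172.93*I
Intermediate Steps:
C = 50/3 (C = 6 + (1/3)*32 = 6 + 32/3 = 50/3 ≈ 16.667)
n = -2 + I*sqrt(29906) (n = -2 + sqrt(-9621 - 20285) = -2 + sqrt(-29906) = -2 + I*sqrt(29906) ≈ -2.0 + 172.93*I)
n + (27*(-55) + C) = (-2 + I*sqrt(29906)) + (27*(-55) + 50/3) = (-2 + I*sqrt(29906)) + (-1485 + 50/3) = (-2 + I*sqrt(29906)) - 4405/3 = -4411/3 + I*sqrt(29906)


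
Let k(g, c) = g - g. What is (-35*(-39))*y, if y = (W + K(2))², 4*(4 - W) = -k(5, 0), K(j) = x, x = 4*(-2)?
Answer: 21840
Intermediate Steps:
k(g, c) = 0
x = -8
K(j) = -8
W = 4 (W = 4 - (-1)*0/4 = 4 - ¼*0 = 4 + 0 = 4)
y = 16 (y = (4 - 8)² = (-4)² = 16)
(-35*(-39))*y = -35*(-39)*16 = 1365*16 = 21840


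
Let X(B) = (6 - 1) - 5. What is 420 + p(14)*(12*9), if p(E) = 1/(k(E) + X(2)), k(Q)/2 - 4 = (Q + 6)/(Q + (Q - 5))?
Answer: 24141/56 ≈ 431.09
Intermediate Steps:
X(B) = 0 (X(B) = 5 - 5 = 0)
k(Q) = 8 + 2*(6 + Q)/(-5 + 2*Q) (k(Q) = 8 + 2*((Q + 6)/(Q + (Q - 5))) = 8 + 2*((6 + Q)/(Q + (-5 + Q))) = 8 + 2*((6 + Q)/(-5 + 2*Q)) = 8 + 2*(6 + Q)/(-5 + 2*Q))
p(E) = (-5 + 2*E)/(2*(-14 + 9*E)) (p(E) = 1/(2*(-14 + 9*E)/(-5 + 2*E) + 0) = 1/(2*(-14 + 9*E)/(-5 + 2*E)) = (-5 + 2*E)/(2*(-14 + 9*E)))
420 + p(14)*(12*9) = 420 + ((-5 + 2*14)/(2*(-14 + 9*14)))*(12*9) = 420 + ((-5 + 28)/(2*(-14 + 126)))*108 = 420 + ((½)*23/112)*108 = 420 + ((½)*(1/112)*23)*108 = 420 + (23/224)*108 = 420 + 621/56 = 24141/56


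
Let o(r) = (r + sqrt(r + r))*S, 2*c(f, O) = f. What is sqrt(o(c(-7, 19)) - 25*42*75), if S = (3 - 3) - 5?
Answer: sqrt(-314930 - 20*I*sqrt(7))/2 ≈ 0.023573 - 280.59*I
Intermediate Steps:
c(f, O) = f/2
S = -5 (S = 0 - 5 = -5)
o(r) = -5*r - 5*sqrt(2)*sqrt(r) (o(r) = (r + sqrt(r + r))*(-5) = (r + sqrt(2*r))*(-5) = (r + sqrt(2)*sqrt(r))*(-5) = -5*r - 5*sqrt(2)*sqrt(r))
sqrt(o(c(-7, 19)) - 25*42*75) = sqrt((-5*(-7)/2 - 5*sqrt(2)*sqrt((1/2)*(-7))) - 25*42*75) = sqrt((-5*(-7/2) - 5*sqrt(2)*sqrt(-7/2)) - 1050*75) = sqrt((35/2 - 5*sqrt(2)*I*sqrt(14)/2) - 78750) = sqrt((35/2 - 5*I*sqrt(7)) - 78750) = sqrt(-157465/2 - 5*I*sqrt(7))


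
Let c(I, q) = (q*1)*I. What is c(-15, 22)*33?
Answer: -10890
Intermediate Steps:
c(I, q) = I*q (c(I, q) = q*I = I*q)
c(-15, 22)*33 = -15*22*33 = -330*33 = -10890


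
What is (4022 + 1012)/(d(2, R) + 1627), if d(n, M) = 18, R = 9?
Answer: 5034/1645 ≈ 3.0602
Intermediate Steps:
(4022 + 1012)/(d(2, R) + 1627) = (4022 + 1012)/(18 + 1627) = 5034/1645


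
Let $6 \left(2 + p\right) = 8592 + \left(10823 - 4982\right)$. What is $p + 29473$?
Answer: $\frac{63753}{2} \approx 31877.0$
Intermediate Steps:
$p = \frac{4807}{2}$ ($p = -2 + \frac{8592 + \left(10823 - 4982\right)}{6} = -2 + \frac{8592 + 5841}{6} = -2 + \frac{1}{6} \cdot 14433 = -2 + \frac{4811}{2} = \frac{4807}{2} \approx 2403.5$)
$p + 29473 = \frac{4807}{2} + 29473 = \frac{63753}{2}$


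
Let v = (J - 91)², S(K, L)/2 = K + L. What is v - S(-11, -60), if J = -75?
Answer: 27698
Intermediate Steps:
S(K, L) = 2*K + 2*L (S(K, L) = 2*(K + L) = 2*K + 2*L)
v = 27556 (v = (-75 - 91)² = (-166)² = 27556)
v - S(-11, -60) = 27556 - (2*(-11) + 2*(-60)) = 27556 - (-22 - 120) = 27556 - 1*(-142) = 27556 + 142 = 27698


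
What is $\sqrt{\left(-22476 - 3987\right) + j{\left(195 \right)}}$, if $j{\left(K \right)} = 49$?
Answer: $i \sqrt{26414} \approx 162.52 i$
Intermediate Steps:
$\sqrt{\left(-22476 - 3987\right) + j{\left(195 \right)}} = \sqrt{\left(-22476 - 3987\right) + 49} = \sqrt{-26463 + 49} = \sqrt{-26414} = i \sqrt{26414}$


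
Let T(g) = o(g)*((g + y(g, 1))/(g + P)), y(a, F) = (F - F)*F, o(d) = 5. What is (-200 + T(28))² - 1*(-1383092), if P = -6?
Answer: 171891032/121 ≈ 1.4206e+6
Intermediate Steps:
y(a, F) = 0 (y(a, F) = 0*F = 0)
T(g) = 5*g/(-6 + g) (T(g) = 5*((g + 0)/(g - 6)) = 5*(g/(-6 + g)) = 5*g/(-6 + g))
(-200 + T(28))² - 1*(-1383092) = (-200 + 5*28/(-6 + 28))² - 1*(-1383092) = (-200 + 5*28/22)² + 1383092 = (-200 + 5*28*(1/22))² + 1383092 = (-200 + 70/11)² + 1383092 = (-2130/11)² + 1383092 = 4536900/121 + 1383092 = 171891032/121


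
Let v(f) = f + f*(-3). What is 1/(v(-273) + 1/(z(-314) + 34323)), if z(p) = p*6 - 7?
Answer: 32432/17707873 ≈ 0.0018315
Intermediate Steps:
z(p) = -7 + 6*p (z(p) = 6*p - 7 = -7 + 6*p)
v(f) = -2*f (v(f) = f - 3*f = -2*f)
1/(v(-273) + 1/(z(-314) + 34323)) = 1/(-2*(-273) + 1/((-7 + 6*(-314)) + 34323)) = 1/(546 + 1/((-7 - 1884) + 34323)) = 1/(546 + 1/(-1891 + 34323)) = 1/(546 + 1/32432) = 1/(17707873/32432) = 32432/17707873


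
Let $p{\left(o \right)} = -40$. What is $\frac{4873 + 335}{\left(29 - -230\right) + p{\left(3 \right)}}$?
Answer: $\frac{1736}{73} \approx 23.781$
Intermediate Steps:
$\frac{4873 + 335}{\left(29 - -230\right) + p{\left(3 \right)}} = \frac{4873 + 335}{\left(29 - -230\right) - 40} = \frac{5208}{\left(29 + 230\right) - 40} = \frac{5208}{259 - 40} = \frac{5208}{219} = 5208 \cdot \frac{1}{219} = \frac{1736}{73}$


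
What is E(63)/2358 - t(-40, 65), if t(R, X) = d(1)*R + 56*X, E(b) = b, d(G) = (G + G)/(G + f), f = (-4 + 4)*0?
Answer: -932713/262 ≈ -3560.0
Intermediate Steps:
f = 0 (f = 0*0 = 0)
d(G) = 2 (d(G) = (G + G)/(G + 0) = (2*G)/G = 2)
t(R, X) = 2*R + 56*X
E(63)/2358 - t(-40, 65) = 63/2358 - (2*(-40) + 56*65) = 63*(1/2358) - (-80 + 3640) = 7/262 - 1*3560 = 7/262 - 3560 = -932713/262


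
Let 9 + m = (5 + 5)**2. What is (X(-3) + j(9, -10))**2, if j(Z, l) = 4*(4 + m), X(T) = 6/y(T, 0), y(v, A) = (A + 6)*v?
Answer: 1297321/9 ≈ 1.4415e+5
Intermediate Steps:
y(v, A) = v*(6 + A) (y(v, A) = (6 + A)*v = v*(6 + A))
m = 91 (m = -9 + (5 + 5)**2 = -9 + 10**2 = -9 + 100 = 91)
X(T) = 1/T (X(T) = 6/((T*(6 + 0))) = 6/((T*6)) = 6/((6*T)) = 6*(1/(6*T)) = 1/T)
j(Z, l) = 380 (j(Z, l) = 4*(4 + 91) = 4*95 = 380)
(X(-3) + j(9, -10))**2 = (1/(-3) + 380)**2 = (-1/3 + 380)**2 = (1139/3)**2 = 1297321/9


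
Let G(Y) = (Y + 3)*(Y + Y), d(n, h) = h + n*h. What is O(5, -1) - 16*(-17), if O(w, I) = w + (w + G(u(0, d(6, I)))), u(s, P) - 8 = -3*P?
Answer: 2138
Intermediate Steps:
d(n, h) = h + h*n
u(s, P) = 8 - 3*P
G(Y) = 2*Y*(3 + Y) (G(Y) = (3 + Y)*(2*Y) = 2*Y*(3 + Y))
O(w, I) = 2*w + 2*(8 - 21*I)*(11 - 21*I) (O(w, I) = w + (w + 2*(8 - 3*I*(1 + 6))*(3 + (8 - 3*I*(1 + 6)))) = w + (w + 2*(8 - 3*I*7)*(3 + (8 - 3*I*7))) = w + (w + 2*(8 - 21*I)*(3 + (8 - 21*I))) = w + (w + 2*(8 - 21*I)*(11 - 21*I)) = 2*w + 2*(8 - 21*I)*(11 - 21*I))
O(5, -1) - 16*(-17) = (2*5 + 2*(-11 + 21*(-1))*(-8 + 21*(-1))) - 16*(-17) = (10 + 2*(-11 - 21)*(-8 - 21)) + 272 = (10 + 2*(-32)*(-29)) + 272 = (10 + 1856) + 272 = 1866 + 272 = 2138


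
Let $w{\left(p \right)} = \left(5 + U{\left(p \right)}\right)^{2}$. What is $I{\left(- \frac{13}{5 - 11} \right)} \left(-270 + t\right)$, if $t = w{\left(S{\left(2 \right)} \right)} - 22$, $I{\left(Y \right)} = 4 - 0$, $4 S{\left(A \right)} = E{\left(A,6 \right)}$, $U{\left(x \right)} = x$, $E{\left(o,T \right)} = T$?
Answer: $-999$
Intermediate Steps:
$S{\left(A \right)} = \frac{3}{2}$ ($S{\left(A \right)} = \frac{1}{4} \cdot 6 = \frac{3}{2}$)
$I{\left(Y \right)} = 4$ ($I{\left(Y \right)} = 4 + 0 = 4$)
$w{\left(p \right)} = \left(5 + p\right)^{2}$
$t = \frac{81}{4}$ ($t = \left(5 + \frac{3}{2}\right)^{2} - 22 = \left(\frac{13}{2}\right)^{2} - 22 = \frac{169}{4} - 22 = \frac{81}{4} \approx 20.25$)
$I{\left(- \frac{13}{5 - 11} \right)} \left(-270 + t\right) = 4 \left(-270 + \frac{81}{4}\right) = 4 \left(- \frac{999}{4}\right) = -999$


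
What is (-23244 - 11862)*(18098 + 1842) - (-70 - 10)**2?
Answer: -700020040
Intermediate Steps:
(-23244 - 11862)*(18098 + 1842) - (-70 - 10)**2 = -35106*19940 - 1*(-80)**2 = -700013640 - 1*6400 = -700013640 - 6400 = -700020040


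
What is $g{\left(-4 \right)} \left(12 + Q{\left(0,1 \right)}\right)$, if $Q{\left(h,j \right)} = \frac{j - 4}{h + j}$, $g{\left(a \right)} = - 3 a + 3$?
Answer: $135$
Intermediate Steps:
$g{\left(a \right)} = 3 - 3 a$
$Q{\left(h,j \right)} = \frac{-4 + j}{h + j}$
$g{\left(-4 \right)} \left(12 + Q{\left(0,1 \right)}\right) = \left(3 - -12\right) \left(12 + \frac{-4 + 1}{0 + 1}\right) = \left(3 + 12\right) \left(12 + 1^{-1} \left(-3\right)\right) = 15 \left(12 + 1 \left(-3\right)\right) = 15 \left(12 - 3\right) = 15 \cdot 9 = 135$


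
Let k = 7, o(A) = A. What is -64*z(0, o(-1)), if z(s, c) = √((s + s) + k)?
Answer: -64*√7 ≈ -169.33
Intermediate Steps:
z(s, c) = √(7 + 2*s) (z(s, c) = √((s + s) + 7) = √(2*s + 7) = √(7 + 2*s))
-64*z(0, o(-1)) = -64*√(7 + 2*0) = -64*√(7 + 0) = -64*√7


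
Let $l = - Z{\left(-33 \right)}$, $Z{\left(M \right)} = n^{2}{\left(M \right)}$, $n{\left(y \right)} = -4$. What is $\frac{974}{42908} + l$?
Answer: $- \frac{342777}{21454} \approx -15.977$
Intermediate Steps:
$Z{\left(M \right)} = 16$ ($Z{\left(M \right)} = \left(-4\right)^{2} = 16$)
$l = -16$ ($l = \left(-1\right) 16 = -16$)
$\frac{974}{42908} + l = \frac{974}{42908} - 16 = 974 \cdot \frac{1}{42908} - 16 = \frac{487}{21454} - 16 = - \frac{342777}{21454}$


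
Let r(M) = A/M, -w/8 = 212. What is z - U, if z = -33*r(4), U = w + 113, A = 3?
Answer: 6233/4 ≈ 1558.3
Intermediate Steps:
w = -1696 (w = -8*212 = -1696)
U = -1583 (U = -1696 + 113 = -1583)
r(M) = 3/M
z = -99/4 ≈ -24.750
z - U = -99/4 - 1*(-1583) = -99/4 + 1583 = 6233/4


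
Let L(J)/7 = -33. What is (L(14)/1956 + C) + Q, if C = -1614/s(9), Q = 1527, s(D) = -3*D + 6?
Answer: 7319465/4564 ≈ 1603.7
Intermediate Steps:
L(J) = -231 (L(J) = 7*(-33) = -231)
s(D) = 6 - 3*D
C = 538/7 (C = -1614/(6 - 3*9) = -1614/(6 - 27) = -1614/(-21) = -1614*(-1/21) = 538/7 ≈ 76.857)
(L(14)/1956 + C) + Q = (-231/1956 + 538/7) + 1527 = (-231*1/1956 + 538/7) + 1527 = (-77/652 + 538/7) + 1527 = 350237/4564 + 1527 = 7319465/4564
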